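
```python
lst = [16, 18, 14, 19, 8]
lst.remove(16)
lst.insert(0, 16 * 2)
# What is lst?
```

After line 1: lst = [16, 18, 14, 19, 8]
After line 2 (remove first 16): lst = [18, 14, 19, 8]
After line 3 (insert 32 at index 0): lst = [32, 18, 14, 19, 8]

[32, 18, 14, 19, 8]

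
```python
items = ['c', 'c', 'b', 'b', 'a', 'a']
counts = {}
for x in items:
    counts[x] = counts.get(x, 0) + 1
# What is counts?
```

Initial: counts = {}, items = ['c', 'c', 'b', 'b', 'a', 'a']
See 'c': counts = {'c': 1}
See 'c': counts = {'c': 2}
See 'b': counts = {'c': 2, 'b': 1}
See 'b': counts = {'c': 2, 'b': 2}
See 'a': counts = {'c': 2, 'b': 2, 'a': 1}
See 'a': counts = {'c': 2, 'b': 2, 'a': 2}

{'c': 2, 'b': 2, 'a': 2}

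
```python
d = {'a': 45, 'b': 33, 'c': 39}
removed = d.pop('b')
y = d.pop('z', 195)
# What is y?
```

After line 1: d = {'a': 45, 'b': 33, 'c': 39}
After line 2 (pop 'b' returns 33): d = {'a': 45, 'c': 39}, removed = 33
After line 3 (pop 'z' missing, returns default 195): d = {'a': 45, 'c': 39}, y = 195

195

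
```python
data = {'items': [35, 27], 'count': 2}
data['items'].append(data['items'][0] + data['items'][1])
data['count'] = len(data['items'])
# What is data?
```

After line 1: data = {'items': [35, 27], 'count': 2}
After line 2 (append 35 + 27 = 62): data = {'items': [35, 27, 62], 'count': 2}
After line 3 (count = len(items) = 3): data = {'items': [35, 27, 62], 'count': 3}

{'items': [35, 27, 62], 'count': 3}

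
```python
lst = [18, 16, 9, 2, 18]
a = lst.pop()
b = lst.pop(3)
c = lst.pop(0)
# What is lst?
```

After line 1: lst = [18, 16, 9, 2, 18]
After line 2 (pop() -> a = 18): lst = [18, 16, 9, 2]
After line 3 (pop(3) -> b = 2): lst = [18, 16, 9]
After line 4 (pop(0) -> c = 18): lst = [16, 9]

[16, 9]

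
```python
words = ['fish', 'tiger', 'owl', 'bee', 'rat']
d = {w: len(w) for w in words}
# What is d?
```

{'fish': 4, 'tiger': 5, 'owl': 3, 'bee': 3, 'rat': 3}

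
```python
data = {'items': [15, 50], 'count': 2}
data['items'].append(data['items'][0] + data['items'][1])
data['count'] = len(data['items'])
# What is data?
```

After line 1: data = {'items': [15, 50], 'count': 2}
After line 2 (append 15 + 50 = 65): data = {'items': [15, 50, 65], 'count': 2}
After line 3 (count = len(items) = 3): data = {'items': [15, 50, 65], 'count': 3}

{'items': [15, 50, 65], 'count': 3}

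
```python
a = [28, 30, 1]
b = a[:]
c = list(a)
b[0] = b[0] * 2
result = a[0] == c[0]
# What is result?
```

After line 1: a = [28, 30, 1]
After line 2 (b = a[:], copy): a = [28, 30, 1], b = [28, 30, 1]
After line 3 (c = list(a) is a copy, new object): c = [28, 30, 1]
After line 4 (b[0] = 28 * 2 = 56; only b mutates (copy)): a = [28, 30, 1], b = [56, 30, 1], c = [28, 30, 1]
After line 5 (a[0] = 28, c[0] = 28; result = True)

True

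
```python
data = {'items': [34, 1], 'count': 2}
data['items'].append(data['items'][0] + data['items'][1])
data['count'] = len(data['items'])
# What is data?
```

After line 1: data = {'items': [34, 1], 'count': 2}
After line 2 (append 34 + 1 = 35): data = {'items': [34, 1, 35], 'count': 2}
After line 3 (count = len(items) = 3): data = {'items': [34, 1, 35], 'count': 3}

{'items': [34, 1, 35], 'count': 3}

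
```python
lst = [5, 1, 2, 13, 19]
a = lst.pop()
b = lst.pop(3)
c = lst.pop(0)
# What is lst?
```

After line 1: lst = [5, 1, 2, 13, 19]
After line 2 (pop() -> a = 19): lst = [5, 1, 2, 13]
After line 3 (pop(3) -> b = 13): lst = [5, 1, 2]
After line 4 (pop(0) -> c = 5): lst = [1, 2]

[1, 2]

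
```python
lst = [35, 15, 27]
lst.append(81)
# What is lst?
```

[35, 15, 27, 81]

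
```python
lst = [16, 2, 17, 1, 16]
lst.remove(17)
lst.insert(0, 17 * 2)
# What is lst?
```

After line 1: lst = [16, 2, 17, 1, 16]
After line 2 (remove first 17): lst = [16, 2, 1, 16]
After line 3 (insert 34 at index 0): lst = [34, 16, 2, 1, 16]

[34, 16, 2, 1, 16]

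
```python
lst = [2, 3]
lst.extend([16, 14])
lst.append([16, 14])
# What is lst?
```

After line 1: lst = [2, 3]
After line 2 (extend unpacks [16, 14]): lst = [2, 3, 16, 14]
After line 3 (append adds [16, 14] as single element): lst = [2, 3, 16, 14, [16, 14]]

[2, 3, 16, 14, [16, 14]]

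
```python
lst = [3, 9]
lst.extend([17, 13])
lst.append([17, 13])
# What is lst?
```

After line 1: lst = [3, 9]
After line 2 (extend unpacks [17, 13]): lst = [3, 9, 17, 13]
After line 3 (append adds [17, 13] as single element): lst = [3, 9, 17, 13, [17, 13]]

[3, 9, 17, 13, [17, 13]]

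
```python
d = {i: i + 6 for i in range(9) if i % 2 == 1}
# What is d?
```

{1: 7, 3: 9, 5: 11, 7: 13}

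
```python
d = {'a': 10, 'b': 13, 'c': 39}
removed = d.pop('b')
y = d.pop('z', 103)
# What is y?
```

After line 1: d = {'a': 10, 'b': 13, 'c': 39}
After line 2 (pop 'b' returns 13): d = {'a': 10, 'c': 39}, removed = 13
After line 3 (pop 'z' missing, returns default 103): d = {'a': 10, 'c': 39}, y = 103

103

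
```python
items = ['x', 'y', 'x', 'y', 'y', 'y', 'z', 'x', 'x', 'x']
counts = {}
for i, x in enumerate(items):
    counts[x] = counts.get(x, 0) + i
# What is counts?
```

Initial: counts = {}, items = ['x', 'y', 'x', 'y', 'y', 'y', 'z', 'x', 'x', 'x']
i=0, x='x': counts = {'x': 0}
i=1, x='y': counts = {'x': 0, 'y': 1}
i=2, x='x': counts = {'x': 2, 'y': 1}
i=3, x='y': counts = {'x': 2, 'y': 4}
i=4, x='y': counts = {'x': 2, 'y': 8}
i=5, x='y': counts = {'x': 2, 'y': 13}
i=6, x='z': counts = {'x': 2, 'y': 13, 'z': 6}
i=7, x='x': counts = {'x': 9, 'y': 13, 'z': 6}
i=8, x='x': counts = {'x': 17, 'y': 13, 'z': 6}
i=9, x='x': counts = {'x': 26, 'y': 13, 'z': 6}

{'x': 26, 'y': 13, 'z': 6}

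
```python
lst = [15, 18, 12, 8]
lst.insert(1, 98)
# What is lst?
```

[15, 98, 18, 12, 8]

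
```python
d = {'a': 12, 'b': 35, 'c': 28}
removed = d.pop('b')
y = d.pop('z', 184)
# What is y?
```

After line 1: d = {'a': 12, 'b': 35, 'c': 28}
After line 2 (pop 'b' returns 35): d = {'a': 12, 'c': 28}, removed = 35
After line 3 (pop 'z' missing, returns default 184): d = {'a': 12, 'c': 28}, y = 184

184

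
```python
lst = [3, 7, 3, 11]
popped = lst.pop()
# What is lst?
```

[3, 7, 3]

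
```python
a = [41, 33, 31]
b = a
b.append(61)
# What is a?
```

After line 1: a = [41, 33, 31]
After line 2 (b = a is an alias, same object): a = [41, 33, 31], b = [41, 33, 31]
After line 3 (b.append mutates the shared list): a = [41, 33, 31, 61], b = [41, 33, 31, 61]

[41, 33, 31, 61]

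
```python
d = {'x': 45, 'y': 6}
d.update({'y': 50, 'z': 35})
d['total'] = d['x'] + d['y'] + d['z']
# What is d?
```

After line 1: d = {'x': 45, 'y': 6}
After line 2 (y overwritten, z added): d = {'x': 45, 'y': 50, 'z': 35}
After line 3 (total = 45 + 50 + 35 = 130): d = {'x': 45, 'y': 50, 'z': 35, 'total': 130}

{'x': 45, 'y': 50, 'z': 35, 'total': 130}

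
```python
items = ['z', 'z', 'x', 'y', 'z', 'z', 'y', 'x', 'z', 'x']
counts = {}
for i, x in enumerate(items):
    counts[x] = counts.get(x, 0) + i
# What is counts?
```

Initial: counts = {}, items = ['z', 'z', 'x', 'y', 'z', 'z', 'y', 'x', 'z', 'x']
i=0, x='z': counts = {'z': 0}
i=1, x='z': counts = {'z': 1}
i=2, x='x': counts = {'z': 1, 'x': 2}
i=3, x='y': counts = {'z': 1, 'x': 2, 'y': 3}
i=4, x='z': counts = {'z': 5, 'x': 2, 'y': 3}
i=5, x='z': counts = {'z': 10, 'x': 2, 'y': 3}
i=6, x='y': counts = {'z': 10, 'x': 2, 'y': 9}
i=7, x='x': counts = {'z': 10, 'x': 9, 'y': 9}
i=8, x='z': counts = {'z': 18, 'x': 9, 'y': 9}
i=9, x='x': counts = {'z': 18, 'x': 18, 'y': 9}

{'z': 18, 'x': 18, 'y': 9}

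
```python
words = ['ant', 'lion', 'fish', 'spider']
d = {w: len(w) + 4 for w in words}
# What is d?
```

{'ant': 7, 'lion': 8, 'fish': 8, 'spider': 10}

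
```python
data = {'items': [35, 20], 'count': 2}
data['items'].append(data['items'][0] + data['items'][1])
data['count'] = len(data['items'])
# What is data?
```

After line 1: data = {'items': [35, 20], 'count': 2}
After line 2 (append 35 + 20 = 55): data = {'items': [35, 20, 55], 'count': 2}
After line 3 (count = len(items) = 3): data = {'items': [35, 20, 55], 'count': 3}

{'items': [35, 20, 55], 'count': 3}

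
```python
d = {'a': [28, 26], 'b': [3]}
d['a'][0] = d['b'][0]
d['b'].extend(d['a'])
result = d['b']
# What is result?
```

After line 1: d = {'a': [28, 26], 'b': [3]}
After line 2 (a[0] = b[0] = 3): d = {'a': [3, 26], 'b': [3]}
After line 3 (b.extend(a) appends [3, 26]): d = {'a': [3, 26], 'b': [3, 3, 26]}
After line 4: result = d['b'] = [3, 3, 26]

[3, 3, 26]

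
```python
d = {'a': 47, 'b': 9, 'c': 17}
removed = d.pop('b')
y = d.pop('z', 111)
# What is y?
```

After line 1: d = {'a': 47, 'b': 9, 'c': 17}
After line 2 (pop 'b' returns 9): d = {'a': 47, 'c': 17}, removed = 9
After line 3 (pop 'z' missing, returns default 111): d = {'a': 47, 'c': 17}, y = 111

111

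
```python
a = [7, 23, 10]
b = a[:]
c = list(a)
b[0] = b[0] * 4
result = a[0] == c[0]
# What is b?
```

After line 1: a = [7, 23, 10]
After line 2 (b = a[:], copy): a = [7, 23, 10], b = [7, 23, 10]
After line 3 (c = list(a) is a copy, new object): c = [7, 23, 10]
After line 4 (b[0] = 7 * 4 = 28; only b mutates (copy)): a = [7, 23, 10], b = [28, 23, 10], c = [7, 23, 10]
After line 5 (a[0] = 7, c[0] = 7; result = True)

[28, 23, 10]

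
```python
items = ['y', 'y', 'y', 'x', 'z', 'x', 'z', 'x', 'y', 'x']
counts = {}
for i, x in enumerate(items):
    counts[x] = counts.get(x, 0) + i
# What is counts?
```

Initial: counts = {}, items = ['y', 'y', 'y', 'x', 'z', 'x', 'z', 'x', 'y', 'x']
i=0, x='y': counts = {'y': 0}
i=1, x='y': counts = {'y': 1}
i=2, x='y': counts = {'y': 3}
i=3, x='x': counts = {'y': 3, 'x': 3}
i=4, x='z': counts = {'y': 3, 'x': 3, 'z': 4}
i=5, x='x': counts = {'y': 3, 'x': 8, 'z': 4}
i=6, x='z': counts = {'y': 3, 'x': 8, 'z': 10}
i=7, x='x': counts = {'y': 3, 'x': 15, 'z': 10}
i=8, x='y': counts = {'y': 11, 'x': 15, 'z': 10}
i=9, x='x': counts = {'y': 11, 'x': 24, 'z': 10}

{'y': 11, 'x': 24, 'z': 10}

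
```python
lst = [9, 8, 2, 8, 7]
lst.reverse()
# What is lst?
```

[7, 8, 2, 8, 9]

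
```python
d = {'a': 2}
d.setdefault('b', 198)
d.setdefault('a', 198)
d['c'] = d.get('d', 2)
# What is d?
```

After line 1: d = {'a': 2}
After line 2 (setdefault adds 'b'=198): d = {'a': 2, 'b': 198}
After line 3 (setdefault 'a' no-op, already exists): d = {'a': 2, 'b': 198}
After line 4 (get('d', 2) returns default since 'd' not in d): d = {'a': 2, 'b': 198, 'c': 2}

{'a': 2, 'b': 198, 'c': 2}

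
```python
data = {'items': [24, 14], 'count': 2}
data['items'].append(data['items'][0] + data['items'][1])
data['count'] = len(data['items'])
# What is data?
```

After line 1: data = {'items': [24, 14], 'count': 2}
After line 2 (append 24 + 14 = 38): data = {'items': [24, 14, 38], 'count': 2}
After line 3 (count = len(items) = 3): data = {'items': [24, 14, 38], 'count': 3}

{'items': [24, 14, 38], 'count': 3}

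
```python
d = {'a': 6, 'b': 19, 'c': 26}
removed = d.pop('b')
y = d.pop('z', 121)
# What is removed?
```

After line 1: d = {'a': 6, 'b': 19, 'c': 26}
After line 2 (pop 'b' returns 19): d = {'a': 6, 'c': 26}, removed = 19
After line 3 (pop 'z' missing, returns default 121): d = {'a': 6, 'c': 26}, y = 121

19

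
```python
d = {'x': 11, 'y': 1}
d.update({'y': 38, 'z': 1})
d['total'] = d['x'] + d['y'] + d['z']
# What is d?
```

After line 1: d = {'x': 11, 'y': 1}
After line 2 (y overwritten, z added): d = {'x': 11, 'y': 38, 'z': 1}
After line 3 (total = 11 + 38 + 1 = 50): d = {'x': 11, 'y': 38, 'z': 1, 'total': 50}

{'x': 11, 'y': 38, 'z': 1, 'total': 50}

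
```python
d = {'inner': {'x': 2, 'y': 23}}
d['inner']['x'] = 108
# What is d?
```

After line 1: d = {'inner': {'x': 2, 'y': 23}}
After line 2 (inner x overwritten): d = {'inner': {'x': 108, 'y': 23}}

{'inner': {'x': 108, 'y': 23}}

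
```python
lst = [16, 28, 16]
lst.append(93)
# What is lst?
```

[16, 28, 16, 93]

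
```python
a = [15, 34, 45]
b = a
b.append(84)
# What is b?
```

After line 1: a = [15, 34, 45]
After line 2 (b = a is an alias, same object): a = [15, 34, 45], b = [15, 34, 45]
After line 3 (b.append mutates the shared list): a = [15, 34, 45, 84], b = [15, 34, 45, 84]

[15, 34, 45, 84]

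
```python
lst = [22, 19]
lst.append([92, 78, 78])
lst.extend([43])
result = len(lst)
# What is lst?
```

After line 1: lst = [22, 19]
After line 2 (append adds [92, 78, 78] as single element): lst = [22, 19, [92, 78, 78]]
After line 3 (extend unpacks [43], adds 43): lst = [22, 19, [92, 78, 78], 43]
After line 4: result = len(lst) = 4

[22, 19, [92, 78, 78], 43]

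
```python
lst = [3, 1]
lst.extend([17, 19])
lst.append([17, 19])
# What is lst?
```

After line 1: lst = [3, 1]
After line 2 (extend unpacks [17, 19]): lst = [3, 1, 17, 19]
After line 3 (append adds [17, 19] as single element): lst = [3, 1, 17, 19, [17, 19]]

[3, 1, 17, 19, [17, 19]]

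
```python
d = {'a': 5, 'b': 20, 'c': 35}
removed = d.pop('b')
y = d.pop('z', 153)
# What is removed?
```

After line 1: d = {'a': 5, 'b': 20, 'c': 35}
After line 2 (pop 'b' returns 20): d = {'a': 5, 'c': 35}, removed = 20
After line 3 (pop 'z' missing, returns default 153): d = {'a': 5, 'c': 35}, y = 153

20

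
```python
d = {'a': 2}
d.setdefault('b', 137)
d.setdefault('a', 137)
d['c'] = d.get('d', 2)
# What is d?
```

After line 1: d = {'a': 2}
After line 2 (setdefault adds 'b'=137): d = {'a': 2, 'b': 137}
After line 3 (setdefault 'a' no-op, already exists): d = {'a': 2, 'b': 137}
After line 4 (get('d', 2) returns default since 'd' not in d): d = {'a': 2, 'b': 137, 'c': 2}

{'a': 2, 'b': 137, 'c': 2}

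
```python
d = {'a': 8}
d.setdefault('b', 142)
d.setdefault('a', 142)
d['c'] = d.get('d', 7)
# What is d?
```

After line 1: d = {'a': 8}
After line 2 (setdefault adds 'b'=142): d = {'a': 8, 'b': 142}
After line 3 (setdefault 'a' no-op, already exists): d = {'a': 8, 'b': 142}
After line 4 (get('d', 7) returns default since 'd' not in d): d = {'a': 8, 'b': 142, 'c': 7}

{'a': 8, 'b': 142, 'c': 7}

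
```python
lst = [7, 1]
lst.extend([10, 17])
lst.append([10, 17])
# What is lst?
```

After line 1: lst = [7, 1]
After line 2 (extend unpacks [10, 17]): lst = [7, 1, 10, 17]
After line 3 (append adds [10, 17] as single element): lst = [7, 1, 10, 17, [10, 17]]

[7, 1, 10, 17, [10, 17]]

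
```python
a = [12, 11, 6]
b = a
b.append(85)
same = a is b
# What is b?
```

After line 1: a = [12, 11, 6]
After line 2 (b = a is an alias, same object): a = [12, 11, 6], b = [12, 11, 6]
After line 3 (b.append mutates the shared list): a = [12, 11, 6, 85], b = [12, 11, 6, 85]
After line 4 (same = a is b; same object -> True): same = True

[12, 11, 6, 85]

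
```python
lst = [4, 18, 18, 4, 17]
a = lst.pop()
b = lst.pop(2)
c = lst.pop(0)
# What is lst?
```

After line 1: lst = [4, 18, 18, 4, 17]
After line 2 (pop() -> a = 17): lst = [4, 18, 18, 4]
After line 3 (pop(2) -> b = 18): lst = [4, 18, 4]
After line 4 (pop(0) -> c = 4): lst = [18, 4]

[18, 4]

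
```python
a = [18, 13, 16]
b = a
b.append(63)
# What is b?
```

After line 1: a = [18, 13, 16]
After line 2 (b = a is an alias, same object): a = [18, 13, 16], b = [18, 13, 16]
After line 3 (b.append mutates the shared list): a = [18, 13, 16, 63], b = [18, 13, 16, 63]

[18, 13, 16, 63]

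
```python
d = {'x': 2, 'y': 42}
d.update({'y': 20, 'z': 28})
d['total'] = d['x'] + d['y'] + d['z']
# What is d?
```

After line 1: d = {'x': 2, 'y': 42}
After line 2 (y overwritten, z added): d = {'x': 2, 'y': 20, 'z': 28}
After line 3 (total = 2 + 20 + 28 = 50): d = {'x': 2, 'y': 20, 'z': 28, 'total': 50}

{'x': 2, 'y': 20, 'z': 28, 'total': 50}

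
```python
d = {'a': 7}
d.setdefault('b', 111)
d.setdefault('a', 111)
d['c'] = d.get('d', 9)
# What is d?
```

After line 1: d = {'a': 7}
After line 2 (setdefault adds 'b'=111): d = {'a': 7, 'b': 111}
After line 3 (setdefault 'a' no-op, already exists): d = {'a': 7, 'b': 111}
After line 4 (get('d', 9) returns default since 'd' not in d): d = {'a': 7, 'b': 111, 'c': 9}

{'a': 7, 'b': 111, 'c': 9}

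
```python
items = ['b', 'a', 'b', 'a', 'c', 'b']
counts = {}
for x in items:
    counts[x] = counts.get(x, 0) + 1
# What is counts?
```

Initial: counts = {}, items = ['b', 'a', 'b', 'a', 'c', 'b']
See 'b': counts = {'b': 1}
See 'a': counts = {'b': 1, 'a': 1}
See 'b': counts = {'b': 2, 'a': 1}
See 'a': counts = {'b': 2, 'a': 2}
See 'c': counts = {'b': 2, 'a': 2, 'c': 1}
See 'b': counts = {'b': 3, 'a': 2, 'c': 1}

{'b': 3, 'a': 2, 'c': 1}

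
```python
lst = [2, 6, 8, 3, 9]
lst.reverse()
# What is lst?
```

[9, 3, 8, 6, 2]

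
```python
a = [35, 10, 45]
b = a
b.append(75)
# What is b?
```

After line 1: a = [35, 10, 45]
After line 2 (b = a is an alias, same object): a = [35, 10, 45], b = [35, 10, 45]
After line 3 (b.append mutates the shared list): a = [35, 10, 45, 75], b = [35, 10, 45, 75]

[35, 10, 45, 75]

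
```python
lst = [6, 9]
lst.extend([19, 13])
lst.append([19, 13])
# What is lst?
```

After line 1: lst = [6, 9]
After line 2 (extend unpacks [19, 13]): lst = [6, 9, 19, 13]
After line 3 (append adds [19, 13] as single element): lst = [6, 9, 19, 13, [19, 13]]

[6, 9, 19, 13, [19, 13]]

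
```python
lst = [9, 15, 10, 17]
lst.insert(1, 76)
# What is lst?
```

[9, 76, 15, 10, 17]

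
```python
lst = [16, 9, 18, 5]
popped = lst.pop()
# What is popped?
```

5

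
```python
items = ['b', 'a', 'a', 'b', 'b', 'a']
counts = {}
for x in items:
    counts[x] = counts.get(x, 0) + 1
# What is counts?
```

Initial: counts = {}, items = ['b', 'a', 'a', 'b', 'b', 'a']
See 'b': counts = {'b': 1}
See 'a': counts = {'b': 1, 'a': 1}
See 'a': counts = {'b': 1, 'a': 2}
See 'b': counts = {'b': 2, 'a': 2}
See 'b': counts = {'b': 3, 'a': 2}
See 'a': counts = {'b': 3, 'a': 3}

{'b': 3, 'a': 3}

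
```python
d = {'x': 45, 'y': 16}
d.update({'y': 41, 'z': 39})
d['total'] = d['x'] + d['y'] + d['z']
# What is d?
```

After line 1: d = {'x': 45, 'y': 16}
After line 2 (y overwritten, z added): d = {'x': 45, 'y': 41, 'z': 39}
After line 3 (total = 45 + 41 + 39 = 125): d = {'x': 45, 'y': 41, 'z': 39, 'total': 125}

{'x': 45, 'y': 41, 'z': 39, 'total': 125}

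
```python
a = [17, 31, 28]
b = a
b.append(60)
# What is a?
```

After line 1: a = [17, 31, 28]
After line 2 (b = a is an alias, same object): a = [17, 31, 28], b = [17, 31, 28]
After line 3 (b.append mutates the shared list): a = [17, 31, 28, 60], b = [17, 31, 28, 60]

[17, 31, 28, 60]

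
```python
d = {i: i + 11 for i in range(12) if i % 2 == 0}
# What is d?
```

{0: 11, 2: 13, 4: 15, 6: 17, 8: 19, 10: 21}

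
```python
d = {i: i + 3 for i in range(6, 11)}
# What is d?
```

{6: 9, 7: 10, 8: 11, 9: 12, 10: 13}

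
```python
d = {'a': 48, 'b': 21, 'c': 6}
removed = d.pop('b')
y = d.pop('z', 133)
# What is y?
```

After line 1: d = {'a': 48, 'b': 21, 'c': 6}
After line 2 (pop 'b' returns 21): d = {'a': 48, 'c': 6}, removed = 21
After line 3 (pop 'z' missing, returns default 133): d = {'a': 48, 'c': 6}, y = 133

133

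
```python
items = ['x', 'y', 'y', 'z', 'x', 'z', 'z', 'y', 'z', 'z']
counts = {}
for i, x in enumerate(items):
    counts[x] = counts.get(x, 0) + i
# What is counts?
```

Initial: counts = {}, items = ['x', 'y', 'y', 'z', 'x', 'z', 'z', 'y', 'z', 'z']
i=0, x='x': counts = {'x': 0}
i=1, x='y': counts = {'x': 0, 'y': 1}
i=2, x='y': counts = {'x': 0, 'y': 3}
i=3, x='z': counts = {'x': 0, 'y': 3, 'z': 3}
i=4, x='x': counts = {'x': 4, 'y': 3, 'z': 3}
i=5, x='z': counts = {'x': 4, 'y': 3, 'z': 8}
i=6, x='z': counts = {'x': 4, 'y': 3, 'z': 14}
i=7, x='y': counts = {'x': 4, 'y': 10, 'z': 14}
i=8, x='z': counts = {'x': 4, 'y': 10, 'z': 22}
i=9, x='z': counts = {'x': 4, 'y': 10, 'z': 31}

{'x': 4, 'y': 10, 'z': 31}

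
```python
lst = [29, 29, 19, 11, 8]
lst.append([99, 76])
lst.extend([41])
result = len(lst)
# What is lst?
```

After line 1: lst = [29, 29, 19, 11, 8]
After line 2 (append adds [99, 76] as single element): lst = [29, 29, 19, 11, 8, [99, 76]]
After line 3 (extend unpacks [41], adds 41): lst = [29, 29, 19, 11, 8, [99, 76], 41]
After line 4: result = len(lst) = 7

[29, 29, 19, 11, 8, [99, 76], 41]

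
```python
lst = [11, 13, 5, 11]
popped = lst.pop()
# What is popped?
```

11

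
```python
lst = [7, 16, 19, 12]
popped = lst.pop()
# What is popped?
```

12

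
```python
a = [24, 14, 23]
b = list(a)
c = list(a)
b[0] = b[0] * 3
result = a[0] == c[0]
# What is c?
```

After line 1: a = [24, 14, 23]
After line 2 (b = list(a), copy): a = [24, 14, 23], b = [24, 14, 23]
After line 3 (c = list(a) is a copy, new object): c = [24, 14, 23]
After line 4 (b[0] = 24 * 3 = 72; only b mutates (copy)): a = [24, 14, 23], b = [72, 14, 23], c = [24, 14, 23]
After line 5 (a[0] = 24, c[0] = 24; result = True)

[24, 14, 23]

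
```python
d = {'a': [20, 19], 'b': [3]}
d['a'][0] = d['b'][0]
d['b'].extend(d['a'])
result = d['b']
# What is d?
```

After line 1: d = {'a': [20, 19], 'b': [3]}
After line 2 (a[0] = b[0] = 3): d = {'a': [3, 19], 'b': [3]}
After line 3 (b.extend(a) appends [3, 19]): d = {'a': [3, 19], 'b': [3, 3, 19]}
After line 4: result = d['b'] = [3, 3, 19]

{'a': [3, 19], 'b': [3, 3, 19]}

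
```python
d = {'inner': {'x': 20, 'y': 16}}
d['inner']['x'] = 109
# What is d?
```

After line 1: d = {'inner': {'x': 20, 'y': 16}}
After line 2 (inner x overwritten): d = {'inner': {'x': 109, 'y': 16}}

{'inner': {'x': 109, 'y': 16}}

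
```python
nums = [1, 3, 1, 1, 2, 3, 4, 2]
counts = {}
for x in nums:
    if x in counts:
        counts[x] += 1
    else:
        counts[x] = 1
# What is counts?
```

Initial: counts = {}, nums = [1, 3, 1, 1, 2, 3, 4, 2]
See 1: counts = {1: 1}
See 3: counts = {1: 1, 3: 1}
See 1: counts = {1: 2, 3: 1}
See 1: counts = {1: 3, 3: 1}
See 2: counts = {1: 3, 3: 1, 2: 1}
See 3: counts = {1: 3, 3: 2, 2: 1}
See 4: counts = {1: 3, 3: 2, 2: 1, 4: 1}
See 2: counts = {1: 3, 3: 2, 2: 2, 4: 1}

{1: 3, 3: 2, 2: 2, 4: 1}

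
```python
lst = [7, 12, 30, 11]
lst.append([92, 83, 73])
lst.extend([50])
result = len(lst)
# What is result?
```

After line 1: lst = [7, 12, 30, 11]
After line 2 (append adds [92, 83, 73] as single element): lst = [7, 12, 30, 11, [92, 83, 73]]
After line 3 (extend unpacks [50], adds 50): lst = [7, 12, 30, 11, [92, 83, 73], 50]
After line 4: result = len(lst) = 6

6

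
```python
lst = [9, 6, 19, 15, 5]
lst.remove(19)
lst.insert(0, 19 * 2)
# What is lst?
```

After line 1: lst = [9, 6, 19, 15, 5]
After line 2 (remove first 19): lst = [9, 6, 15, 5]
After line 3 (insert 38 at index 0): lst = [38, 9, 6, 15, 5]

[38, 9, 6, 15, 5]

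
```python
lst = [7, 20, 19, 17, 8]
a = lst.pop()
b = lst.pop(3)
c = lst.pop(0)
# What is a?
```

After line 1: lst = [7, 20, 19, 17, 8]
After line 2 (pop() -> a = 8): lst = [7, 20, 19, 17]
After line 3 (pop(3) -> b = 17): lst = [7, 20, 19]
After line 4 (pop(0) -> c = 7): lst = [20, 19]

8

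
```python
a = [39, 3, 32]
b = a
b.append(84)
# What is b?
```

After line 1: a = [39, 3, 32]
After line 2 (b = a is an alias, same object): a = [39, 3, 32], b = [39, 3, 32]
After line 3 (b.append mutates the shared list): a = [39, 3, 32, 84], b = [39, 3, 32, 84]

[39, 3, 32, 84]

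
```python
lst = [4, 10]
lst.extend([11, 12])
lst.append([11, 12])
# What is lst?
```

After line 1: lst = [4, 10]
After line 2 (extend unpacks [11, 12]): lst = [4, 10, 11, 12]
After line 3 (append adds [11, 12] as single element): lst = [4, 10, 11, 12, [11, 12]]

[4, 10, 11, 12, [11, 12]]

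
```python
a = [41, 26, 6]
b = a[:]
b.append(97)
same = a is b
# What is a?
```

After line 1: a = [41, 26, 6]
After line 2 (b = a[:] is a shallow copy, new object): a = [41, 26, 6], b = [41, 26, 6]
After line 3 (append only mutates b): a = [41, 26, 6], b = [41, 26, 6, 97]
After line 4 (same = a is b; different objects -> False): same = False

[41, 26, 6]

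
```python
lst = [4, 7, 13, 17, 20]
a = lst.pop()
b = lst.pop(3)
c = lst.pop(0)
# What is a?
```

After line 1: lst = [4, 7, 13, 17, 20]
After line 2 (pop() -> a = 20): lst = [4, 7, 13, 17]
After line 3 (pop(3) -> b = 17): lst = [4, 7, 13]
After line 4 (pop(0) -> c = 4): lst = [7, 13]

20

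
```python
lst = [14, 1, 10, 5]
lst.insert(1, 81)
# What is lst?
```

[14, 81, 1, 10, 5]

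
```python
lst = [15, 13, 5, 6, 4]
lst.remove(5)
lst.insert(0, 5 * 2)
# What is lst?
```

After line 1: lst = [15, 13, 5, 6, 4]
After line 2 (remove first 5): lst = [15, 13, 6, 4]
After line 3 (insert 10 at index 0): lst = [10, 15, 13, 6, 4]

[10, 15, 13, 6, 4]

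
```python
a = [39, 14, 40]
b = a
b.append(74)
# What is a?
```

After line 1: a = [39, 14, 40]
After line 2 (b = a is an alias, same object): a = [39, 14, 40], b = [39, 14, 40]
After line 3 (b.append mutates the shared list): a = [39, 14, 40, 74], b = [39, 14, 40, 74]

[39, 14, 40, 74]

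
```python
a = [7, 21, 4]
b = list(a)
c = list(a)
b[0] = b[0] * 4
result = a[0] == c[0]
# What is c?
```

After line 1: a = [7, 21, 4]
After line 2 (b = list(a), copy): a = [7, 21, 4], b = [7, 21, 4]
After line 3 (c = list(a) is a copy, new object): c = [7, 21, 4]
After line 4 (b[0] = 7 * 4 = 28; only b mutates (copy)): a = [7, 21, 4], b = [28, 21, 4], c = [7, 21, 4]
After line 5 (a[0] = 7, c[0] = 7; result = True)

[7, 21, 4]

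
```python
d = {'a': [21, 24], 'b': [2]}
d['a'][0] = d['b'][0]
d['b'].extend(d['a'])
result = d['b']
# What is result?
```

After line 1: d = {'a': [21, 24], 'b': [2]}
After line 2 (a[0] = b[0] = 2): d = {'a': [2, 24], 'b': [2]}
After line 3 (b.extend(a) appends [2, 24]): d = {'a': [2, 24], 'b': [2, 2, 24]}
After line 4: result = d['b'] = [2, 2, 24]

[2, 2, 24]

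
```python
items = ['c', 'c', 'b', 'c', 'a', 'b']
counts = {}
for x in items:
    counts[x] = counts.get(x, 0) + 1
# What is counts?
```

Initial: counts = {}, items = ['c', 'c', 'b', 'c', 'a', 'b']
See 'c': counts = {'c': 1}
See 'c': counts = {'c': 2}
See 'b': counts = {'c': 2, 'b': 1}
See 'c': counts = {'c': 3, 'b': 1}
See 'a': counts = {'c': 3, 'b': 1, 'a': 1}
See 'b': counts = {'c': 3, 'b': 2, 'a': 1}

{'c': 3, 'b': 2, 'a': 1}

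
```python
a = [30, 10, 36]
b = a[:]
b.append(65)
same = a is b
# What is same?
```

After line 1: a = [30, 10, 36]
After line 2 (b = a[:] is a shallow copy, new object): a = [30, 10, 36], b = [30, 10, 36]
After line 3 (append only mutates b): a = [30, 10, 36], b = [30, 10, 36, 65]
After line 4 (same = a is b; different objects -> False): same = False

False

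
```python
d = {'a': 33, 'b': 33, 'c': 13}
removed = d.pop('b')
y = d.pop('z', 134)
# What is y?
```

After line 1: d = {'a': 33, 'b': 33, 'c': 13}
After line 2 (pop 'b' returns 33): d = {'a': 33, 'c': 13}, removed = 33
After line 3 (pop 'z' missing, returns default 134): d = {'a': 33, 'c': 13}, y = 134

134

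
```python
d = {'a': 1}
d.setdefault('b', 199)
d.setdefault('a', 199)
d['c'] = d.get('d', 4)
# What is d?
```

After line 1: d = {'a': 1}
After line 2 (setdefault adds 'b'=199): d = {'a': 1, 'b': 199}
After line 3 (setdefault 'a' no-op, already exists): d = {'a': 1, 'b': 199}
After line 4 (get('d', 4) returns default since 'd' not in d): d = {'a': 1, 'b': 199, 'c': 4}

{'a': 1, 'b': 199, 'c': 4}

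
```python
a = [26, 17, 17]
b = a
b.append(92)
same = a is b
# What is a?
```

After line 1: a = [26, 17, 17]
After line 2 (b = a is an alias, same object): a = [26, 17, 17], b = [26, 17, 17]
After line 3 (b.append mutates the shared list): a = [26, 17, 17, 92], b = [26, 17, 17, 92]
After line 4 (same = a is b; same object -> True): same = True

[26, 17, 17, 92]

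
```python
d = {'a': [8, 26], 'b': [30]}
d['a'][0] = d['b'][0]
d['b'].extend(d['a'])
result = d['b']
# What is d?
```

After line 1: d = {'a': [8, 26], 'b': [30]}
After line 2 (a[0] = b[0] = 30): d = {'a': [30, 26], 'b': [30]}
After line 3 (b.extend(a) appends [30, 26]): d = {'a': [30, 26], 'b': [30, 30, 26]}
After line 4: result = d['b'] = [30, 30, 26]

{'a': [30, 26], 'b': [30, 30, 26]}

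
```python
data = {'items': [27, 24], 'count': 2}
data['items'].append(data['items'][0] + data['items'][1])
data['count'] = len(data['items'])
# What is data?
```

After line 1: data = {'items': [27, 24], 'count': 2}
After line 2 (append 27 + 24 = 51): data = {'items': [27, 24, 51], 'count': 2}
After line 3 (count = len(items) = 3): data = {'items': [27, 24, 51], 'count': 3}

{'items': [27, 24, 51], 'count': 3}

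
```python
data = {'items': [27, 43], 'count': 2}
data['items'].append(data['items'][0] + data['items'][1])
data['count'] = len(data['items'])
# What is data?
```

After line 1: data = {'items': [27, 43], 'count': 2}
After line 2 (append 27 + 43 = 70): data = {'items': [27, 43, 70], 'count': 2}
After line 3 (count = len(items) = 3): data = {'items': [27, 43, 70], 'count': 3}

{'items': [27, 43, 70], 'count': 3}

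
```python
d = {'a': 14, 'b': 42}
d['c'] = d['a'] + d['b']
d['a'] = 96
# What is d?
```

After line 1: d = {'a': 14, 'b': 42}
After line 2 (d['c'] = 14 + 42): d = {'a': 14, 'b': 42, 'c': 56}
After line 3: d = {'a': 96, 'b': 42, 'c': 56}

{'a': 96, 'b': 42, 'c': 56}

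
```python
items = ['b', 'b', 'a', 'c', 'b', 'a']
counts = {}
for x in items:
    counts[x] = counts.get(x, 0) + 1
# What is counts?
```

Initial: counts = {}, items = ['b', 'b', 'a', 'c', 'b', 'a']
See 'b': counts = {'b': 1}
See 'b': counts = {'b': 2}
See 'a': counts = {'b': 2, 'a': 1}
See 'c': counts = {'b': 2, 'a': 1, 'c': 1}
See 'b': counts = {'b': 3, 'a': 1, 'c': 1}
See 'a': counts = {'b': 3, 'a': 2, 'c': 1}

{'b': 3, 'a': 2, 'c': 1}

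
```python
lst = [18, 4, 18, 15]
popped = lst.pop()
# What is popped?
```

15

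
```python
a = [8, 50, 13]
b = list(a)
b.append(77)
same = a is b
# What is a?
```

After line 1: a = [8, 50, 13]
After line 2 (b = list(a) is a shallow copy, new object): a = [8, 50, 13], b = [8, 50, 13]
After line 3 (append only mutates b): a = [8, 50, 13], b = [8, 50, 13, 77]
After line 4 (same = a is b; different objects -> False): same = False

[8, 50, 13]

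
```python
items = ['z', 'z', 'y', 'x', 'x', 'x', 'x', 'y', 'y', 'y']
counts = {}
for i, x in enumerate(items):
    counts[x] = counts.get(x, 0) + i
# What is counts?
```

Initial: counts = {}, items = ['z', 'z', 'y', 'x', 'x', 'x', 'x', 'y', 'y', 'y']
i=0, x='z': counts = {'z': 0}
i=1, x='z': counts = {'z': 1}
i=2, x='y': counts = {'z': 1, 'y': 2}
i=3, x='x': counts = {'z': 1, 'y': 2, 'x': 3}
i=4, x='x': counts = {'z': 1, 'y': 2, 'x': 7}
i=5, x='x': counts = {'z': 1, 'y': 2, 'x': 12}
i=6, x='x': counts = {'z': 1, 'y': 2, 'x': 18}
i=7, x='y': counts = {'z': 1, 'y': 9, 'x': 18}
i=8, x='y': counts = {'z': 1, 'y': 17, 'x': 18}
i=9, x='y': counts = {'z': 1, 'y': 26, 'x': 18}

{'z': 1, 'y': 26, 'x': 18}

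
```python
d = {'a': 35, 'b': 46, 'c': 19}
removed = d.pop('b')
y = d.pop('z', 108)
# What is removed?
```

After line 1: d = {'a': 35, 'b': 46, 'c': 19}
After line 2 (pop 'b' returns 46): d = {'a': 35, 'c': 19}, removed = 46
After line 3 (pop 'z' missing, returns default 108): d = {'a': 35, 'c': 19}, y = 108

46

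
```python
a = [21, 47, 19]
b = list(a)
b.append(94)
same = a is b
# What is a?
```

After line 1: a = [21, 47, 19]
After line 2 (b = list(a) is a shallow copy, new object): a = [21, 47, 19], b = [21, 47, 19]
After line 3 (append only mutates b): a = [21, 47, 19], b = [21, 47, 19, 94]
After line 4 (same = a is b; different objects -> False): same = False

[21, 47, 19]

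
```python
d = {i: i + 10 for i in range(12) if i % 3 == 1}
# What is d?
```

{1: 11, 4: 14, 7: 17, 10: 20}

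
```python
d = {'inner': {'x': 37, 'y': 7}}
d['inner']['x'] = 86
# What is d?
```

After line 1: d = {'inner': {'x': 37, 'y': 7}}
After line 2 (inner x overwritten): d = {'inner': {'x': 86, 'y': 7}}

{'inner': {'x': 86, 'y': 7}}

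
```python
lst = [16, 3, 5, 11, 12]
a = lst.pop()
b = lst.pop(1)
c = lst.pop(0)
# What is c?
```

After line 1: lst = [16, 3, 5, 11, 12]
After line 2 (pop() -> a = 12): lst = [16, 3, 5, 11]
After line 3 (pop(1) -> b = 3): lst = [16, 5, 11]
After line 4 (pop(0) -> c = 16): lst = [5, 11]

16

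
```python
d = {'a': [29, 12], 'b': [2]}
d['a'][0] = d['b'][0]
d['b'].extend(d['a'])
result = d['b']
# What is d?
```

After line 1: d = {'a': [29, 12], 'b': [2]}
After line 2 (a[0] = b[0] = 2): d = {'a': [2, 12], 'b': [2]}
After line 3 (b.extend(a) appends [2, 12]): d = {'a': [2, 12], 'b': [2, 2, 12]}
After line 4: result = d['b'] = [2, 2, 12]

{'a': [2, 12], 'b': [2, 2, 12]}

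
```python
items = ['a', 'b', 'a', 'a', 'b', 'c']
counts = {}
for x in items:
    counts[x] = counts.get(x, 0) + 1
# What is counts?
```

Initial: counts = {}, items = ['a', 'b', 'a', 'a', 'b', 'c']
See 'a': counts = {'a': 1}
See 'b': counts = {'a': 1, 'b': 1}
See 'a': counts = {'a': 2, 'b': 1}
See 'a': counts = {'a': 3, 'b': 1}
See 'b': counts = {'a': 3, 'b': 2}
See 'c': counts = {'a': 3, 'b': 2, 'c': 1}

{'a': 3, 'b': 2, 'c': 1}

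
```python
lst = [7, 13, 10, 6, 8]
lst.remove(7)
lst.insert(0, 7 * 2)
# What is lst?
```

After line 1: lst = [7, 13, 10, 6, 8]
After line 2 (remove first 7): lst = [13, 10, 6, 8]
After line 3 (insert 14 at index 0): lst = [14, 13, 10, 6, 8]

[14, 13, 10, 6, 8]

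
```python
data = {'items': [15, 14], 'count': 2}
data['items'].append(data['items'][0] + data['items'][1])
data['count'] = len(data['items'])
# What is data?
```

After line 1: data = {'items': [15, 14], 'count': 2}
After line 2 (append 15 + 14 = 29): data = {'items': [15, 14, 29], 'count': 2}
After line 3 (count = len(items) = 3): data = {'items': [15, 14, 29], 'count': 3}

{'items': [15, 14, 29], 'count': 3}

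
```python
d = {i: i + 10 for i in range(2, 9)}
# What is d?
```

{2: 12, 3: 13, 4: 14, 5: 15, 6: 16, 7: 17, 8: 18}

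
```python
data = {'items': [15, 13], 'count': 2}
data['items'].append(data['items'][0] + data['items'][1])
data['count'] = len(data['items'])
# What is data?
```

After line 1: data = {'items': [15, 13], 'count': 2}
After line 2 (append 15 + 13 = 28): data = {'items': [15, 13, 28], 'count': 2}
After line 3 (count = len(items) = 3): data = {'items': [15, 13, 28], 'count': 3}

{'items': [15, 13, 28], 'count': 3}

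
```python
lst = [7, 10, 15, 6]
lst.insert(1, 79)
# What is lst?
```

[7, 79, 10, 15, 6]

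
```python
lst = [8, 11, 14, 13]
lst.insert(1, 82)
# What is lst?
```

[8, 82, 11, 14, 13]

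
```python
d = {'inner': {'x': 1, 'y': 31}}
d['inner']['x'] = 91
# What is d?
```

After line 1: d = {'inner': {'x': 1, 'y': 31}}
After line 2 (inner x overwritten): d = {'inner': {'x': 91, 'y': 31}}

{'inner': {'x': 91, 'y': 31}}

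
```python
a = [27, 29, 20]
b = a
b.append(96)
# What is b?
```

After line 1: a = [27, 29, 20]
After line 2 (b = a is an alias, same object): a = [27, 29, 20], b = [27, 29, 20]
After line 3 (b.append mutates the shared list): a = [27, 29, 20, 96], b = [27, 29, 20, 96]

[27, 29, 20, 96]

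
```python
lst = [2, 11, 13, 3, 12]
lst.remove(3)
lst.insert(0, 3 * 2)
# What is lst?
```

After line 1: lst = [2, 11, 13, 3, 12]
After line 2 (remove first 3): lst = [2, 11, 13, 12]
After line 3 (insert 6 at index 0): lst = [6, 2, 11, 13, 12]

[6, 2, 11, 13, 12]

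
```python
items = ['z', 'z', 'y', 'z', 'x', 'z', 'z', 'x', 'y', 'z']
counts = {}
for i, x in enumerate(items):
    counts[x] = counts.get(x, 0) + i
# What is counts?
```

Initial: counts = {}, items = ['z', 'z', 'y', 'z', 'x', 'z', 'z', 'x', 'y', 'z']
i=0, x='z': counts = {'z': 0}
i=1, x='z': counts = {'z': 1}
i=2, x='y': counts = {'z': 1, 'y': 2}
i=3, x='z': counts = {'z': 4, 'y': 2}
i=4, x='x': counts = {'z': 4, 'y': 2, 'x': 4}
i=5, x='z': counts = {'z': 9, 'y': 2, 'x': 4}
i=6, x='z': counts = {'z': 15, 'y': 2, 'x': 4}
i=7, x='x': counts = {'z': 15, 'y': 2, 'x': 11}
i=8, x='y': counts = {'z': 15, 'y': 10, 'x': 11}
i=9, x='z': counts = {'z': 24, 'y': 10, 'x': 11}

{'z': 24, 'y': 10, 'x': 11}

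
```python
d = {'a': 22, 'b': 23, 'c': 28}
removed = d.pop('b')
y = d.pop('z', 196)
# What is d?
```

After line 1: d = {'a': 22, 'b': 23, 'c': 28}
After line 2 (pop 'b' returns 23): d = {'a': 22, 'c': 28}, removed = 23
After line 3 (pop 'z' missing, returns default 196): d = {'a': 22, 'c': 28}, y = 196

{'a': 22, 'c': 28}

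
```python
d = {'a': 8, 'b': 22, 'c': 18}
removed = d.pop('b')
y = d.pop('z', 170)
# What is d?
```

After line 1: d = {'a': 8, 'b': 22, 'c': 18}
After line 2 (pop 'b' returns 22): d = {'a': 8, 'c': 18}, removed = 22
After line 3 (pop 'z' missing, returns default 170): d = {'a': 8, 'c': 18}, y = 170

{'a': 8, 'c': 18}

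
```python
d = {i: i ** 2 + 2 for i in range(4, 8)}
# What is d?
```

{4: 18, 5: 27, 6: 38, 7: 51}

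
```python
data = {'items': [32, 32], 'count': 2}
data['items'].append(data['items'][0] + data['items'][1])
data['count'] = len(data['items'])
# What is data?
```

After line 1: data = {'items': [32, 32], 'count': 2}
After line 2 (append 32 + 32 = 64): data = {'items': [32, 32, 64], 'count': 2}
After line 3 (count = len(items) = 3): data = {'items': [32, 32, 64], 'count': 3}

{'items': [32, 32, 64], 'count': 3}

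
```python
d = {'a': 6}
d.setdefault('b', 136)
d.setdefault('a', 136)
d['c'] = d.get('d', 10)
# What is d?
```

After line 1: d = {'a': 6}
After line 2 (setdefault adds 'b'=136): d = {'a': 6, 'b': 136}
After line 3 (setdefault 'a' no-op, already exists): d = {'a': 6, 'b': 136}
After line 4 (get('d', 10) returns default since 'd' not in d): d = {'a': 6, 'b': 136, 'c': 10}

{'a': 6, 'b': 136, 'c': 10}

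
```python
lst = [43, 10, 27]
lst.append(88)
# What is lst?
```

[43, 10, 27, 88]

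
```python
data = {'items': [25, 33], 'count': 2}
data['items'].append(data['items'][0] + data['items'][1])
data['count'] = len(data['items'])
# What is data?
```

After line 1: data = {'items': [25, 33], 'count': 2}
After line 2 (append 25 + 33 = 58): data = {'items': [25, 33, 58], 'count': 2}
After line 3 (count = len(items) = 3): data = {'items': [25, 33, 58], 'count': 3}

{'items': [25, 33, 58], 'count': 3}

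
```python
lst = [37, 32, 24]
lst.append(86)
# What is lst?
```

[37, 32, 24, 86]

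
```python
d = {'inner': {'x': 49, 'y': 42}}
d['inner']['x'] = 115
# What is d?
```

After line 1: d = {'inner': {'x': 49, 'y': 42}}
After line 2 (inner x overwritten): d = {'inner': {'x': 115, 'y': 42}}

{'inner': {'x': 115, 'y': 42}}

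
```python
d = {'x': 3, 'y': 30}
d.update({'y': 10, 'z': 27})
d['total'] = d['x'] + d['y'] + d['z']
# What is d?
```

After line 1: d = {'x': 3, 'y': 30}
After line 2 (y overwritten, z added): d = {'x': 3, 'y': 10, 'z': 27}
After line 3 (total = 3 + 10 + 27 = 40): d = {'x': 3, 'y': 10, 'z': 27, 'total': 40}

{'x': 3, 'y': 10, 'z': 27, 'total': 40}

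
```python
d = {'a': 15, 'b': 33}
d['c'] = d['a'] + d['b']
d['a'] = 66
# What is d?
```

After line 1: d = {'a': 15, 'b': 33}
After line 2 (d['c'] = 15 + 33): d = {'a': 15, 'b': 33, 'c': 48}
After line 3: d = {'a': 66, 'b': 33, 'c': 48}

{'a': 66, 'b': 33, 'c': 48}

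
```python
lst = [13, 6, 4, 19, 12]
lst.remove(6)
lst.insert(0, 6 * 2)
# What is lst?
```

After line 1: lst = [13, 6, 4, 19, 12]
After line 2 (remove first 6): lst = [13, 4, 19, 12]
After line 3 (insert 12 at index 0): lst = [12, 13, 4, 19, 12]

[12, 13, 4, 19, 12]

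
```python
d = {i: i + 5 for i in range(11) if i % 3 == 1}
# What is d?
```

{1: 6, 4: 9, 7: 12, 10: 15}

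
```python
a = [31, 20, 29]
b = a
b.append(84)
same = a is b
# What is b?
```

After line 1: a = [31, 20, 29]
After line 2 (b = a is an alias, same object): a = [31, 20, 29], b = [31, 20, 29]
After line 3 (b.append mutates the shared list): a = [31, 20, 29, 84], b = [31, 20, 29, 84]
After line 4 (same = a is b; same object -> True): same = True

[31, 20, 29, 84]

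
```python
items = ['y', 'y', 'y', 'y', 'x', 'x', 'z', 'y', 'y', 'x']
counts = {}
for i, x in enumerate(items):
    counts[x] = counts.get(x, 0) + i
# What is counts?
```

Initial: counts = {}, items = ['y', 'y', 'y', 'y', 'x', 'x', 'z', 'y', 'y', 'x']
i=0, x='y': counts = {'y': 0}
i=1, x='y': counts = {'y': 1}
i=2, x='y': counts = {'y': 3}
i=3, x='y': counts = {'y': 6}
i=4, x='x': counts = {'y': 6, 'x': 4}
i=5, x='x': counts = {'y': 6, 'x': 9}
i=6, x='z': counts = {'y': 6, 'x': 9, 'z': 6}
i=7, x='y': counts = {'y': 13, 'x': 9, 'z': 6}
i=8, x='y': counts = {'y': 21, 'x': 9, 'z': 6}
i=9, x='x': counts = {'y': 21, 'x': 18, 'z': 6}

{'y': 21, 'x': 18, 'z': 6}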